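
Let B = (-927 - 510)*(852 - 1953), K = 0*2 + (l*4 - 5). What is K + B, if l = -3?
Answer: 1582120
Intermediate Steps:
K = -17 (K = 0*2 + (-3*4 - 5) = 0 + (-12 - 5) = 0 - 17 = -17)
B = 1582137 (B = -1437*(-1101) = 1582137)
K + B = -17 + 1582137 = 1582120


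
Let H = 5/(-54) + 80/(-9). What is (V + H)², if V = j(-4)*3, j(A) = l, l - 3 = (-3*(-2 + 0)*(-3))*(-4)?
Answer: 136072225/2916 ≈ 46664.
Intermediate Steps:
l = 75 (l = 3 + (-3*(-2 + 0)*(-3))*(-4) = 3 + (-3*(-2)*(-3))*(-4) = 3 + (6*(-3))*(-4) = 3 - 18*(-4) = 3 + 72 = 75)
H = -485/54 (H = 5*(-1/54) + 80*(-⅑) = -5/54 - 80/9 = -485/54 ≈ -8.9815)
j(A) = 75
V = 225 (V = 75*3 = 225)
(V + H)² = (225 - 485/54)² = (11665/54)² = 136072225/2916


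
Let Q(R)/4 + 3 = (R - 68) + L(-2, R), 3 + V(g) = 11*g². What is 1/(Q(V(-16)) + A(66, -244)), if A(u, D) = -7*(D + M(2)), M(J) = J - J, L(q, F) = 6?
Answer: 1/12700 ≈ 7.8740e-5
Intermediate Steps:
V(g) = -3 + 11*g²
M(J) = 0
A(u, D) = -7*D (A(u, D) = -7*(D + 0) = -7*D)
Q(R) = -260 + 4*R (Q(R) = -12 + 4*((R - 68) + 6) = -12 + 4*((-68 + R) + 6) = -12 + 4*(-62 + R) = -12 + (-248 + 4*R) = -260 + 4*R)
1/(Q(V(-16)) + A(66, -244)) = 1/((-260 + 4*(-3 + 11*(-16)²)) - 7*(-244)) = 1/((-260 + 4*(-3 + 11*256)) + 1708) = 1/((-260 + 4*(-3 + 2816)) + 1708) = 1/((-260 + 4*2813) + 1708) = 1/((-260 + 11252) + 1708) = 1/(10992 + 1708) = 1/12700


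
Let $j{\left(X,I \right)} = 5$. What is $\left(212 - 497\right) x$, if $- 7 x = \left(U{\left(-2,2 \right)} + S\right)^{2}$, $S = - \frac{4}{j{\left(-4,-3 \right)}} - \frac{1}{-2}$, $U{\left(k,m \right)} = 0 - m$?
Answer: $\frac{30153}{140} \approx 215.38$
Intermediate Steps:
$U{\left(k,m \right)} = - m$
$S = - \frac{3}{10}$ ($S = - \frac{4}{5} - \frac{1}{-2} = \left(-4\right) \frac{1}{5} - - \frac{1}{2} = - \frac{4}{5} + \frac{1}{2} = - \frac{3}{10} \approx -0.3$)
$x = - \frac{529}{700}$ ($x = - \frac{\left(\left(-1\right) 2 - \frac{3}{10}\right)^{2}}{7} = - \frac{\left(-2 - \frac{3}{10}\right)^{2}}{7} = - \frac{\left(- \frac{23}{10}\right)^{2}}{7} = \left(- \frac{1}{7}\right) \frac{529}{100} = - \frac{529}{700} \approx -0.75571$)
$\left(212 - 497\right) x = \left(212 - 497\right) \left(- \frac{529}{700}\right) = \left(-285\right) \left(- \frac{529}{700}\right) = \frac{30153}{140}$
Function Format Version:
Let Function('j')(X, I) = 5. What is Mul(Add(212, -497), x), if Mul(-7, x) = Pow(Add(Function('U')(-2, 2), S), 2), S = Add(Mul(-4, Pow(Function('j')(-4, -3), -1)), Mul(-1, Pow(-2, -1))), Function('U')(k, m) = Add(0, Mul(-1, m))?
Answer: Rational(30153, 140) ≈ 215.38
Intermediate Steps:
Function('U')(k, m) = Mul(-1, m)
S = Rational(-3, 10) (S = Add(Mul(-4, Pow(5, -1)), Mul(-1, Pow(-2, -1))) = Add(Mul(-4, Rational(1, 5)), Mul(-1, Rational(-1, 2))) = Add(Rational(-4, 5), Rational(1, 2)) = Rational(-3, 10) ≈ -0.30000)
x = Rational(-529, 700) (x = Mul(Rational(-1, 7), Pow(Add(Mul(-1, 2), Rational(-3, 10)), 2)) = Mul(Rational(-1, 7), Pow(Add(-2, Rational(-3, 10)), 2)) = Mul(Rational(-1, 7), Pow(Rational(-23, 10), 2)) = Mul(Rational(-1, 7), Rational(529, 100)) = Rational(-529, 700) ≈ -0.75571)
Mul(Add(212, -497), x) = Mul(Add(212, -497), Rational(-529, 700)) = Mul(-285, Rational(-529, 700)) = Rational(30153, 140)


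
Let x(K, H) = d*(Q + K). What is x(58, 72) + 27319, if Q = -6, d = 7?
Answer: 27683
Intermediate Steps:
x(K, H) = -42 + 7*K (x(K, H) = 7*(-6 + K) = -42 + 7*K)
x(58, 72) + 27319 = (-42 + 7*58) + 27319 = (-42 + 406) + 27319 = 364 + 27319 = 27683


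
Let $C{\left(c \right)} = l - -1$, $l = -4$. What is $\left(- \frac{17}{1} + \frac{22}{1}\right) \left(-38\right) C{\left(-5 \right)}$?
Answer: $570$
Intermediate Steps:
$C{\left(c \right)} = -3$ ($C{\left(c \right)} = -4 - -1 = -4 + 1 = -3$)
$\left(- \frac{17}{1} + \frac{22}{1}\right) \left(-38\right) C{\left(-5 \right)} = \left(- \frac{17}{1} + \frac{22}{1}\right) \left(-38\right) \left(-3\right) = \left(\left(-17\right) 1 + 22 \cdot 1\right) \left(-38\right) \left(-3\right) = \left(-17 + 22\right) \left(-38\right) \left(-3\right) = 5 \left(-38\right) \left(-3\right) = \left(-190\right) \left(-3\right) = 570$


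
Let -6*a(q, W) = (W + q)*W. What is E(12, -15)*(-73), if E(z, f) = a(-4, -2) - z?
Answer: 1022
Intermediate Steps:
a(q, W) = -W*(W + q)/6 (a(q, W) = -(W + q)*W/6 = -W*(W + q)/6)
E(z, f) = -2 - z (E(z, f) = -⅙*(-2)*(-2 - 4) - z = -⅙*(-2)*(-6) - z = -2 - z)
E(12, -15)*(-73) = (-2 - 1*12)*(-73) = (-2 - 12)*(-73) = -14*(-73) = 1022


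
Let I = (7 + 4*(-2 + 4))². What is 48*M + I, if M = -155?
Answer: -7215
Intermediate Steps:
I = 225 (I = (7 + 4*2)² = (7 + 8)² = 15² = 225)
48*M + I = 48*(-155) + 225 = -7440 + 225 = -7215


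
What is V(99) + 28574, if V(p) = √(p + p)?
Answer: 28574 + 3*√22 ≈ 28588.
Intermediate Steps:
V(p) = √2*√p (V(p) = √(2*p) = √2*√p)
V(99) + 28574 = √2*√99 + 28574 = √2*(3*√11) + 28574 = 3*√22 + 28574 = 28574 + 3*√22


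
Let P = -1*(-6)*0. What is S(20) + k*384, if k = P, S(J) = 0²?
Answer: 0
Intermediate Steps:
P = 0 (P = 6*0 = 0)
S(J) = 0
k = 0
S(20) + k*384 = 0 + 0*384 = 0 + 0 = 0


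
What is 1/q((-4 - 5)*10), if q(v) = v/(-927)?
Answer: 103/10 ≈ 10.300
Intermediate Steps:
q(v) = -v/927 (q(v) = v*(-1/927) = -v/927)
1/q((-4 - 5)*10) = 1/(-(-4 - 5)*10/927) = 1/(-(-1)*10/103) = 1/(-1/927*(-90)) = 1/(10/103) = 103/10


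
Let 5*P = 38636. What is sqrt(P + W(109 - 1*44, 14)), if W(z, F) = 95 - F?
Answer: sqrt(195205)/5 ≈ 88.364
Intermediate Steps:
P = 38636/5 (P = (1/5)*38636 = 38636/5 ≈ 7727.2)
sqrt(P + W(109 - 1*44, 14)) = sqrt(38636/5 + (95 - 1*14)) = sqrt(38636/5 + (95 - 14)) = sqrt(38636/5 + 81) = sqrt(39041/5) = sqrt(195205)/5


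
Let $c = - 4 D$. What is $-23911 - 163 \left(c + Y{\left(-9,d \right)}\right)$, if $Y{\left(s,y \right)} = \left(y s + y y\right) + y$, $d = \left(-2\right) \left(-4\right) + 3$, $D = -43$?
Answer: $-57326$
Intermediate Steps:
$d = 11$ ($d = 8 + 3 = 11$)
$Y{\left(s,y \right)} = y + y^{2} + s y$ ($Y{\left(s,y \right)} = \left(s y + y^{2}\right) + y = \left(y^{2} + s y\right) + y = y + y^{2} + s y$)
$c = 172$ ($c = \left(-4\right) \left(-43\right) = 172$)
$-23911 - 163 \left(c + Y{\left(-9,d \right)}\right) = -23911 - 163 \left(172 + 11 \left(1 - 9 + 11\right)\right) = -23911 - 163 \left(172 + 11 \cdot 3\right) = -23911 - 163 \left(172 + 33\right) = -23911 - 163 \cdot 205 = -23911 - 33415 = -57326$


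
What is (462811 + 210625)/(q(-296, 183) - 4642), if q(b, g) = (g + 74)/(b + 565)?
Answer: -181154284/1248441 ≈ -145.10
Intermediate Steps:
q(b, g) = (74 + g)/(565 + b)
(462811 + 210625)/(q(-296, 183) - 4642) = (462811 + 210625)/((74 + 183)/(565 - 296) - 4642) = 673436/(257/269 - 4642) = 673436/(-1248441/269) = 673436*(-269/1248441) = -181154284/1248441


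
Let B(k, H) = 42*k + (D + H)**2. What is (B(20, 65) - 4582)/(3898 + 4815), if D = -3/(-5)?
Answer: 14034/217825 ≈ 0.064428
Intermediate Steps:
D = 3/5 (D = -3*(-1/5) = 3/5 ≈ 0.60000)
B(k, H) = (3/5 + H)**2 + 42*k (B(k, H) = 42*k + (3/5 + H)**2 = (3/5 + H)**2 + 42*k)
(B(20, 65) - 4582)/(3898 + 4815) = ((42*20 + (3 + 5*65)**2/25) - 4582)/(3898 + 4815) = ((840 + (3 + 325)**2/25) - 4582)/8713 = ((840 + (1/25)*328**2) - 4582)*(1/8713) = ((840 + (1/25)*107584) - 4582)*(1/8713) = ((840 + 107584/25) - 4582)*(1/8713) = (128584/25 - 4582)*(1/8713) = (14034/25)*(1/8713) = 14034/217825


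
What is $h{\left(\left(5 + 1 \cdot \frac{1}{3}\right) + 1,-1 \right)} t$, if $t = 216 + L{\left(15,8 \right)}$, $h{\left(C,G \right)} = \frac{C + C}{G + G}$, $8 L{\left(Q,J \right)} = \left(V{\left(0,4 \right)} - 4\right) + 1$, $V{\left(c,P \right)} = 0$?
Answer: $- \frac{10925}{8} \approx -1365.6$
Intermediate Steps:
$L{\left(Q,J \right)} = - \frac{3}{8}$ ($L{\left(Q,J \right)} = \frac{\left(0 - 4\right) + 1}{8} = \frac{-4 + 1}{8} = \frac{1}{8} \left(-3\right) = - \frac{3}{8}$)
$h{\left(C,G \right)} = \frac{C}{G}$ ($h{\left(C,G \right)} = \frac{2 C}{2 G} = 2 C \frac{1}{2 G} = \frac{C}{G}$)
$t = \frac{1725}{8}$ ($t = 216 - \frac{3}{8} = \frac{1725}{8} \approx 215.63$)
$h{\left(\left(5 + 1 \cdot \frac{1}{3}\right) + 1,-1 \right)} t = \frac{\left(5 + 1 \cdot \frac{1}{3}\right) + 1}{-1} \cdot \frac{1725}{8} = \left(\left(5 + 1 \cdot \frac{1}{3}\right) + 1\right) \left(-1\right) \frac{1725}{8} = \left(\left(5 + \frac{1}{3}\right) + 1\right) \left(-1\right) \frac{1725}{8} = \left(\frac{16}{3} + 1\right) \left(-1\right) \frac{1725}{8} = \frac{19}{3} \left(-1\right) \frac{1725}{8} = \left(- \frac{19}{3}\right) \frac{1725}{8} = - \frac{10925}{8}$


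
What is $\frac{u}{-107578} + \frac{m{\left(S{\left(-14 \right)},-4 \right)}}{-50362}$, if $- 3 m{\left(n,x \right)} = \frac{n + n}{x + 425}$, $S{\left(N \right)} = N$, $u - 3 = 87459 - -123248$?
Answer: $- \frac{1183563881}{604268457} \approx -1.9587$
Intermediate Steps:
$u = 210710$ ($u = 3 + \left(87459 - -123248\right) = 3 + \left(87459 + 123248\right) = 3 + 210707 = 210710$)
$m{\left(n,x \right)} = - \frac{2 n}{3 \left(425 + x\right)}$ ($m{\left(n,x \right)} = - \frac{\left(n + n\right) \frac{1}{x + 425}}{3} = - \frac{2 n \frac{1}{425 + x}}{3} = - \frac{2 n}{3 \left(425 + x\right)}$)
$\frac{u}{-107578} + \frac{m{\left(S{\left(-14 \right)},-4 \right)}}{-50362} = \frac{210710}{-107578} + \frac{\left(-2\right) \left(-14\right) \frac{1}{1275 + 3 \left(-4\right)}}{-50362} = 210710 \left(- \frac{1}{107578}\right) + \left(-2\right) \left(-14\right) \frac{1}{1275 - 12} \left(- \frac{1}{50362}\right) = - \frac{5545}{2831} + \left(-2\right) \left(-14\right) \frac{1}{1263} \left(- \frac{1}{50362}\right) = - \frac{5545}{2831} + \frac{28}{1263} \left(- \frac{1}{50362}\right) = - \frac{5545}{2831} - \frac{14}{31803603} = - \frac{1183563881}{604268457}$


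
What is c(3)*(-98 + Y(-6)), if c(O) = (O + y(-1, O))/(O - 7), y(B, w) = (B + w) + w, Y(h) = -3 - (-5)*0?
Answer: 202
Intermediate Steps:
Y(h) = -3 (Y(h) = -3 - 1*0 = -3 + 0 = -3)
y(B, w) = B + 2*w
c(O) = (-1 + 3*O)/(-7 + O) (c(O) = (O + (-1 + 2*O))/(O - 7) = (-1 + 3*O)/(-7 + O))
c(3)*(-98 + Y(-6)) = ((-1 + 3*3)/(-7 + 3))*(-98 - 3) = ((-1 + 9)/(-4))*(-101) = -1/4*8*(-101) = -2*(-101) = 202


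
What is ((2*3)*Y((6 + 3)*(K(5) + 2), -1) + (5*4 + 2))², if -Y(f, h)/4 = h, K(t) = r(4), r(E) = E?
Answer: 2116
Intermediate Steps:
K(t) = 4
Y(f, h) = -4*h
((2*3)*Y((6 + 3)*(K(5) + 2), -1) + (5*4 + 2))² = ((2*3)*(-4*(-1)) + (5*4 + 2))² = (6*4 + (20 + 2))² = (24 + 22)² = 46² = 2116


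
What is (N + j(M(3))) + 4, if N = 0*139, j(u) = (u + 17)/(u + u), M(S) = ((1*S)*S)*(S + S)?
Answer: 503/108 ≈ 4.6574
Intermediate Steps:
M(S) = 2*S**3 (M(S) = (S*S)*(2*S) = S**2*(2*S) = 2*S**3)
j(u) = (17 + u)/(2*u) (j(u) = (17 + u)/((2*u)) = (17 + u)*(1/(2*u)) = (17 + u)/(2*u))
N = 0
(N + j(M(3))) + 4 = (0 + (17 + 2*3**3)/(2*((2*3**3)))) + 4 = (0 + (17 + 2*27)/(2*((2*27)))) + 4 = (0 + (1/2)*(17 + 54)/54) + 4 = (0 + (1/2)*(1/54)*71) + 4 = (0 + 71/108) + 4 = 71/108 + 4 = 503/108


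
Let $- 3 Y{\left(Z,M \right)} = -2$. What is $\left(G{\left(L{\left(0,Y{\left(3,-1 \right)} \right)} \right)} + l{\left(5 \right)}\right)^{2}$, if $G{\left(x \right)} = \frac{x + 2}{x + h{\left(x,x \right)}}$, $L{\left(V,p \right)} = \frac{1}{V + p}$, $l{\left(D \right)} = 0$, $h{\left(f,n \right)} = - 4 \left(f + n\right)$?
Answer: $\frac{1}{9} \approx 0.11111$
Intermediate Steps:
$h{\left(f,n \right)} = - 4 f - 4 n$
$Y{\left(Z,M \right)} = \frac{2}{3}$ ($Y{\left(Z,M \right)} = \left(- \frac{1}{3}\right) \left(-2\right) = \frac{2}{3}$)
$G{\left(x \right)} = - \frac{2 + x}{7 x}$ ($G{\left(x \right)} = \frac{x + 2}{x - 8 x} = \frac{2 + x}{x - 8 x} = \frac{2 + x}{\left(-7\right) x} = \left(2 + x\right) \left(- \frac{1}{7 x}\right) = - \frac{2 + x}{7 x}$)
$\left(G{\left(L{\left(0,Y{\left(3,-1 \right)} \right)} \right)} + l{\left(5 \right)}\right)^{2} = \left(\frac{-2 - \frac{1}{0 + \frac{2}{3}}}{7 \frac{1}{0 + \frac{2}{3}}} + 0\right)^{2} = \left(\frac{-2 - \frac{1}{\frac{2}{3}}}{7 \frac{1}{\frac{2}{3}}} + 0\right)^{2} = \left(\frac{-2 - \frac{3}{2}}{7 \cdot \frac{3}{2}} + 0\right)^{2} = \left(\frac{1}{7} \cdot \frac{2}{3} \left(-2 - \frac{3}{2}\right) + 0\right)^{2} = \left(\frac{1}{7} \cdot \frac{2}{3} \left(- \frac{7}{2}\right) + 0\right)^{2} = \left(- \frac{1}{3} + 0\right)^{2} = \left(- \frac{1}{3}\right)^{2} = \frac{1}{9}$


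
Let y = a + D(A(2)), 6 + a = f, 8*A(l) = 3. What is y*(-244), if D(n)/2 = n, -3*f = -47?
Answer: -7625/3 ≈ -2541.7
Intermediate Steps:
f = 47/3 (f = -⅓*(-47) = 47/3 ≈ 15.667)
A(l) = 3/8 (A(l) = (⅛)*3 = 3/8)
D(n) = 2*n
a = 29/3 (a = -6 + 47/3 = 29/3 ≈ 9.6667)
y = 125/12 (y = 29/3 + 2*(3/8) = 29/3 + ¾ = 125/12 ≈ 10.417)
y*(-244) = (125/12)*(-244) = -7625/3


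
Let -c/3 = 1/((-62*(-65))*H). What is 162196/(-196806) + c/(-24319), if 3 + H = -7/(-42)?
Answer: -67558474470437/81974357890035 ≈ -0.82414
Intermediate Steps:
H = -17/6 (H = -3 - 7/(-42) = -3 - 7*(-1/42) = -3 + ⅙ = -17/6 ≈ -2.8333)
c = 9/34255 (c = -3/(-62*(-65)*(-17/6)) = -3/(4030*(-17/6)) = -3/(-34255/3) = -3*(-3/34255) = 9/34255 ≈ 0.00026274)
162196/(-196806) + c/(-24319) = 162196/(-196806) + (9/34255)/(-24319) = 162196*(-1/196806) + (9/34255)*(-1/24319) = -81098/98403 - 9/833047345 = -67558474470437/81974357890035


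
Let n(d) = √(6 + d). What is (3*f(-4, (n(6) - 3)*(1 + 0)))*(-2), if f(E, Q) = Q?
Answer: 18 - 12*√3 ≈ -2.7846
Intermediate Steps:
(3*f(-4, (n(6) - 3)*(1 + 0)))*(-2) = (3*((√(6 + 6) - 3)*(1 + 0)))*(-2) = (3*((√12 - 3)*1))*(-2) = (3*((2*√3 - 3)*1))*(-2) = (3*((-3 + 2*√3)*1))*(-2) = (3*(-3 + 2*√3))*(-2) = (-9 + 6*√3)*(-2) = 18 - 12*√3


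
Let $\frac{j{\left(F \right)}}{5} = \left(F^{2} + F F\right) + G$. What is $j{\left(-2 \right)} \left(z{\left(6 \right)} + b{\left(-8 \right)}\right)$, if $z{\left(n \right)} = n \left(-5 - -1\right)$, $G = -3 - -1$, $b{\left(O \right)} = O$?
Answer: $-960$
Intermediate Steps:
$G = -2$ ($G = -3 + 1 = -2$)
$j{\left(F \right)} = -10 + 10 F^{2}$ ($j{\left(F \right)} = 5 \left(\left(F^{2} + F F\right) - 2\right) = 5 \left(\left(F^{2} + F^{2}\right) - 2\right) = 5 \left(2 F^{2} - 2\right) = 5 \left(-2 + 2 F^{2}\right) = -10 + 10 F^{2}$)
$z{\left(n \right)} = - 4 n$ ($z{\left(n \right)} = n \left(-5 + 1\right) = n \left(-4\right) = - 4 n$)
$j{\left(-2 \right)} \left(z{\left(6 \right)} + b{\left(-8 \right)}\right) = \left(-10 + 10 \left(-2\right)^{2}\right) \left(\left(-4\right) 6 - 8\right) = \left(-10 + 10 \cdot 4\right) \left(-24 - 8\right) = \left(-10 + 40\right) \left(-32\right) = 30 \left(-32\right) = -960$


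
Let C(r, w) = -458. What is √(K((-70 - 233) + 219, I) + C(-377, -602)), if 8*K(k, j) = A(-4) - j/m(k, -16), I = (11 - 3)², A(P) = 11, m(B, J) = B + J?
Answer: I*√182618/20 ≈ 21.367*I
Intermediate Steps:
I = 64 (I = 8² = 64)
K(k, j) = 11/8 - j/(8*(-16 + k)) (K(k, j) = (11 - j/(k - 16))/8 = (11 - j/(-16 + k))/8 = 11/8 - j/(8*(-16 + k)))
√(K((-70 - 233) + 219, I) + C(-377, -602)) = √((-176 - 1*64 + 11*((-70 - 233) + 219))/(8*(-16 + ((-70 - 233) + 219))) - 458) = √((-176 - 64 + 11*(-303 + 219))/(8*(-16 + (-303 + 219))) - 458) = √((-176 - 64 + 11*(-84))/(8*(-16 - 84)) - 458) = √((⅛)*(-176 - 64 - 924)/(-100) - 458) = √((⅛)*(-1/100)*(-1164) - 458) = √(291/200 - 458) = √(-91309/200) = I*√182618/20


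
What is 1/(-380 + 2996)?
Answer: 1/2616 ≈ 0.00038226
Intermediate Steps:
1/(-380 + 2996) = 1/2616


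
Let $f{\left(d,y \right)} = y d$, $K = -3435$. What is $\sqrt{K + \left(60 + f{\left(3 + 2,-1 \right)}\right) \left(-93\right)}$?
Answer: $15 i \sqrt{38} \approx 92.466 i$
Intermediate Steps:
$f{\left(d,y \right)} = d y$
$\sqrt{K + \left(60 + f{\left(3 + 2,-1 \right)}\right) \left(-93\right)} = \sqrt{-3435 + \left(60 + \left(3 + 2\right) \left(-1\right)\right) \left(-93\right)} = \sqrt{-3435 + \left(60 + 5 \left(-1\right)\right) \left(-93\right)} = \sqrt{-3435 + \left(60 - 5\right) \left(-93\right)} = \sqrt{-3435 + 55 \left(-93\right)} = \sqrt{-3435 - 5115} = \sqrt{-8550} = 15 i \sqrt{38}$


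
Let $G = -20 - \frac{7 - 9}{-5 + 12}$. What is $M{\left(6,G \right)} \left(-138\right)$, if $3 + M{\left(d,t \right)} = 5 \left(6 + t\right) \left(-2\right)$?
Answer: $- \frac{129582}{7} \approx -18512.0$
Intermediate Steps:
$G = - \frac{138}{7}$ ($G = -20 - - \frac{2}{7} = -20 + \frac{2}{7} = - \frac{138}{7} \approx -19.714$)
$M{\left(d,t \right)} = -63 - 10 t$ ($M{\left(d,t \right)} = -3 + 5 \left(6 + t\right) \left(-2\right) = -3 + \left(30 + 5 t\right) \left(-2\right) = -3 - \left(60 + 10 t\right) = -63 - 10 t$)
$M{\left(6,G \right)} \left(-138\right) = \left(-63 - - \frac{1380}{7}\right) \left(-138\right) = \left(-63 + \frac{1380}{7}\right) \left(-138\right) = \frac{939}{7} \left(-138\right) = - \frac{129582}{7}$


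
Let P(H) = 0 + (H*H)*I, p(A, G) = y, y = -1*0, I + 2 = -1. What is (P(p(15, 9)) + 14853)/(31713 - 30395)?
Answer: 14853/1318 ≈ 11.269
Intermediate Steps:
I = -3 (I = -2 - 1 = -3)
y = 0
p(A, G) = 0
P(H) = -3*H**2 (P(H) = 0 + (H*H)*(-3) = 0 + H**2*(-3) = 0 - 3*H**2 = -3*H**2)
(P(p(15, 9)) + 14853)/(31713 - 30395) = (-3*0**2 + 14853)/(31713 - 30395) = (-3*0 + 14853)/1318 = (0 + 14853)*(1/1318) = 14853*(1/1318) = 14853/1318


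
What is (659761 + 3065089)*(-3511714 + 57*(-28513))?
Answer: -19134386831750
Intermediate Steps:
(659761 + 3065089)*(-3511714 + 57*(-28513)) = 3724850*(-3511714 - 1625241) = 3724850*(-5136955) = -19134386831750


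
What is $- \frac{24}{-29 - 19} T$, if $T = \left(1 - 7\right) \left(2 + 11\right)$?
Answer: $-39$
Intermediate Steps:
$T = -78$ ($T = \left(-6\right) 13 = -78$)
$- \frac{24}{-29 - 19} T = - \frac{24}{-29 - 19} \left(-78\right) = - \frac{24}{-48} \left(-78\right) = \left(-24\right) \left(- \frac{1}{48}\right) \left(-78\right) = \frac{1}{2} \left(-78\right) = -39$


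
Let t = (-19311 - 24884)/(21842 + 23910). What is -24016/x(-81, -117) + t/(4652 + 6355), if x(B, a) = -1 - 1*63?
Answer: 188972952871/503592264 ≈ 375.25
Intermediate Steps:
x(B, a) = -64 (x(B, a) = -1 - 63 = -64)
t = -44195/45752 ≈ -0.96597
-24016/x(-81, -117) + t/(4652 + 6355) = -24016/(-64) - 44195/(45752*(4652 + 6355)) = -24016*(-1/64) - 44195/45752/11007 = 1501/4 - 44195/45752*1/11007 = 1501/4 - 44195/503592264 = 188972952871/503592264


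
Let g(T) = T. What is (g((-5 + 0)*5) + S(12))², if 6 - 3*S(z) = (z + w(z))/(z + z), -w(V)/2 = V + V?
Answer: 2025/4 ≈ 506.25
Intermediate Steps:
w(V) = -4*V (w(V) = -2*(V + V) = -4*V)
S(z) = 5/2 (S(z) = 2 - (z - 4*z)/(3*(z + z)) = 2 - (-3*z)/(3*(2*z)) = 2 - (-3*z)*1/(2*z)/3 = 2 - ⅓*(-3/2) = 2 + ½ = 5/2)
(g((-5 + 0)*5) + S(12))² = ((-5 + 0)*5 + 5/2)² = (-5*5 + 5/2)² = (-25 + 5/2)² = (-45/2)² = 2025/4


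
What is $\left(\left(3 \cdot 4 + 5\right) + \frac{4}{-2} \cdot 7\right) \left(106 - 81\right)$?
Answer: $75$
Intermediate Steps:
$\left(\left(3 \cdot 4 + 5\right) + \frac{4}{-2} \cdot 7\right) \left(106 - 81\right) = \left(\left(12 + 5\right) + 4 \left(- \frac{1}{2}\right) 7\right) 25 = \left(17 - 14\right) 25 = 3 \cdot 25 = 75$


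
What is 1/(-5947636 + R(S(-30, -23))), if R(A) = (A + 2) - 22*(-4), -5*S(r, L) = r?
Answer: -1/5947540 ≈ -1.6814e-7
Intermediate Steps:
S(r, L) = -r/5
R(A) = 90 + A (R(A) = (2 + A) + 88 = 90 + A)
1/(-5947636 + R(S(-30, -23))) = 1/(-5947636 + (90 - 1/5*(-30))) = 1/(-5947636 + (90 + 6)) = 1/(-5947636 + 96) = 1/(-5947540) = -1/5947540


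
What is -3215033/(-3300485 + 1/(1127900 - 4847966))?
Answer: 11960134952178/12278022032011 ≈ 0.97411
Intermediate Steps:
-3215033/(-3300485 + 1/(1127900 - 4847966)) = -3215033/(-3300485 + 1/(-3720066)) = -3215033/(-3300485 - 1/3720066) = -3215033/(-12278022032011/3720066) = -3215033*(-3720066/12278022032011) = 11960134952178/12278022032011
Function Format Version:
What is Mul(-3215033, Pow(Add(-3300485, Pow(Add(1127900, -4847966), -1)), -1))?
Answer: Rational(11960134952178, 12278022032011) ≈ 0.97411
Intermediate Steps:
Mul(-3215033, Pow(Add(-3300485, Pow(Add(1127900, -4847966), -1)), -1)) = Mul(-3215033, Pow(Add(-3300485, Pow(-3720066, -1)), -1)) = Mul(-3215033, Pow(Add(-3300485, Rational(-1, 3720066)), -1)) = Mul(-3215033, Pow(Rational(-12278022032011, 3720066), -1)) = Mul(-3215033, Rational(-3720066, 12278022032011)) = Rational(11960134952178, 12278022032011)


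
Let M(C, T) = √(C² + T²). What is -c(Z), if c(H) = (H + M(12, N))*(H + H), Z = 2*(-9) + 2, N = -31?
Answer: -512 + 32*√1105 ≈ 551.73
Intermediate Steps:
Z = -16 (Z = -18 + 2 = -16)
c(H) = 2*H*(H + √1105) (c(H) = (H + √(12² + (-31)²))*(H + H) = (H + √(144 + 961))*(2*H) = (H + √1105)*(2*H) = 2*H*(H + √1105))
-c(Z) = -2*(-16)*(-16 + √1105) = -(512 - 32*√1105) = -512 + 32*√1105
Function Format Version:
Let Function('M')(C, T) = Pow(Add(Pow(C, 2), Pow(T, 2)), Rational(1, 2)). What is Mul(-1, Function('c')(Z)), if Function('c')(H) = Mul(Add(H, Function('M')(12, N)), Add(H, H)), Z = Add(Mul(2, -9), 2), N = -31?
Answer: Add(-512, Mul(32, Pow(1105, Rational(1, 2)))) ≈ 551.73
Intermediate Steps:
Z = -16 (Z = Add(-18, 2) = -16)
Function('c')(H) = Mul(2, H, Add(H, Pow(1105, Rational(1, 2)))) (Function('c')(H) = Mul(Add(H, Pow(Add(Pow(12, 2), Pow(-31, 2)), Rational(1, 2))), Add(H, H)) = Mul(Add(H, Pow(Add(144, 961), Rational(1, 2))), Mul(2, H)) = Mul(Add(H, Pow(1105, Rational(1, 2))), Mul(2, H)) = Mul(2, H, Add(H, Pow(1105, Rational(1, 2)))))
Mul(-1, Function('c')(Z)) = Mul(-1, Mul(2, -16, Add(-16, Pow(1105, Rational(1, 2))))) = Mul(-1, Add(512, Mul(-32, Pow(1105, Rational(1, 2))))) = Add(-512, Mul(32, Pow(1105, Rational(1, 2))))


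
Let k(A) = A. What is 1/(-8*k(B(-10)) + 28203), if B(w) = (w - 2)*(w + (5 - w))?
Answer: 1/28683 ≈ 3.4864e-5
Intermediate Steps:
B(w) = -10 + 5*w (B(w) = (-2 + w)*5 = -10 + 5*w)
1/(-8*k(B(-10)) + 28203) = 1/(-8*(-10 + 5*(-10)) + 28203) = 1/(-8*(-10 - 50) + 28203) = 1/(-8*(-60) + 28203) = 1/(480 + 28203) = 1/28683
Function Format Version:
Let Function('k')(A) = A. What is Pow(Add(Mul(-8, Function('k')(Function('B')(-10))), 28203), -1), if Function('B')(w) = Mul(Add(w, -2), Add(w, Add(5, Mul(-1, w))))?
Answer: Rational(1, 28683) ≈ 3.4864e-5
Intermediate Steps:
Function('B')(w) = Add(-10, Mul(5, w)) (Function('B')(w) = Mul(Add(-2, w), 5) = Add(-10, Mul(5, w)))
Pow(Add(Mul(-8, Function('k')(Function('B')(-10))), 28203), -1) = Pow(Add(Mul(-8, Add(-10, Mul(5, -10))), 28203), -1) = Pow(Add(Mul(-8, Add(-10, -50)), 28203), -1) = Pow(Add(Mul(-8, -60), 28203), -1) = Pow(Add(480, 28203), -1) = Pow(28683, -1) = Rational(1, 28683)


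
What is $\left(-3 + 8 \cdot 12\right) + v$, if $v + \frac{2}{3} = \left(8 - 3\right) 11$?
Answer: $\frac{442}{3} \approx 147.33$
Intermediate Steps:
$v = \frac{163}{3}$ ($v = - \frac{2}{3} + \left(8 - 3\right) 11 = - \frac{2}{3} + 5 \cdot 11 = - \frac{2}{3} + 55 = \frac{163}{3} \approx 54.333$)
$\left(-3 + 8 \cdot 12\right) + v = \left(-3 + 8 \cdot 12\right) + \frac{163}{3} = \left(-3 + 96\right) + \frac{163}{3} = 93 + \frac{163}{3} = \frac{442}{3}$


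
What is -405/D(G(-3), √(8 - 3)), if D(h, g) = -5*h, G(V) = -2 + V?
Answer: -81/5 ≈ -16.200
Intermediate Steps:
-405/D(G(-3), √(8 - 3)) = -405*(-1/(5*(-2 - 3))) = -405/((-5*(-5))) = -405/25 = -405*1/25 = -81/5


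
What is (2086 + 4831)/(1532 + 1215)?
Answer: 6917/2747 ≈ 2.5180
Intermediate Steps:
(2086 + 4831)/(1532 + 1215) = 6917/2747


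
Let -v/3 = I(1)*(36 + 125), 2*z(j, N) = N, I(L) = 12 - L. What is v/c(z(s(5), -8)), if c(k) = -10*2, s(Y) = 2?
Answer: 5313/20 ≈ 265.65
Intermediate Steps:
z(j, N) = N/2
c(k) = -20
v = -5313 (v = -3*(12 - 1*1)*(36 + 125) = -3*(12 - 1)*161 = -33*161 = -3*1771 = -5313)
v/c(z(s(5), -8)) = -5313/(-20) = -5313*(-1/20) = 5313/20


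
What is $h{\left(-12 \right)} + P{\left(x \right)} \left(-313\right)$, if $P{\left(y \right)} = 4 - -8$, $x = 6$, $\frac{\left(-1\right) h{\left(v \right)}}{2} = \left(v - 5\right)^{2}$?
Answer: $-4334$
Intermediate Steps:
$h{\left(v \right)} = - 2 \left(-5 + v\right)^{2}$ ($h{\left(v \right)} = - 2 \left(v - 5\right)^{2} = - 2 \left(-5 + v\right)^{2}$)
$P{\left(y \right)} = 12$ ($P{\left(y \right)} = 4 + 8 = 12$)
$h{\left(-12 \right)} + P{\left(x \right)} \left(-313\right) = - 2 \left(-5 - 12\right)^{2} + 12 \left(-313\right) = - 2 \left(-17\right)^{2} - 3756 = \left(-2\right) 289 - 3756 = -578 - 3756 = -4334$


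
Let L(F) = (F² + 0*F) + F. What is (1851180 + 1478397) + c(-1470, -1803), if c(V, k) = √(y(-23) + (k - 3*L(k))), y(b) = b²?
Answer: 3329577 + 2*I*√2437073 ≈ 3.3296e+6 + 3122.2*I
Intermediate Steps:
L(F) = F + F² (L(F) = (F² + 0) + F = F² + F = F + F²)
c(V, k) = √(529 + k - 3*k*(1 + k)) (c(V, k) = √((-23)² + (k - 3*k*(1 + k))) = √(529 + (k - 3*k*(1 + k))) = √(529 + k - 3*k*(1 + k)))
(1851180 + 1478397) + c(-1470, -1803) = (1851180 + 1478397) + √(529 - 1803 - 3*(-1803)*(1 - 1803)) = 3329577 + √(529 - 1803 - 3*(-1803)*(-1802)) = 3329577 + √(529 - 1803 - 9747018) = 3329577 + √(-9748292) = 3329577 + 2*I*√2437073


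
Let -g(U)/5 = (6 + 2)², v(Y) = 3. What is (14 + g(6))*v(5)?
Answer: -918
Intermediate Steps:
g(U) = -320 (g(U) = -5*(6 + 2)² = -5*8² = -5*64 = -320)
(14 + g(6))*v(5) = (14 - 320)*3 = -306*3 = -918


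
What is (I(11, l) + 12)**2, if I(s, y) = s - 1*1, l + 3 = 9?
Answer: 484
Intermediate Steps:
l = 6 (l = -3 + 9 = 6)
I(s, y) = -1 + s (I(s, y) = s - 1 = -1 + s)
(I(11, l) + 12)**2 = ((-1 + 11) + 12)**2 = (10 + 12)**2 = 22**2 = 484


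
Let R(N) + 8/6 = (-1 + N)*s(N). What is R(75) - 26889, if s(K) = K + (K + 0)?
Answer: -47371/3 ≈ -15790.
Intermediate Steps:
s(K) = 2*K (s(K) = K + K = 2*K)
R(N) = -4/3 + 2*N*(-1 + N) (R(N) = -4/3 + (-1 + N)*(2*N) = -4/3 + 2*N*(-1 + N))
R(75) - 26889 = (-4/3 - 2*75 + 2*75²) - 26889 = (-4/3 - 150 + 2*5625) - 26889 = (-4/3 - 150 + 11250) - 26889 = 33296/3 - 26889 = -47371/3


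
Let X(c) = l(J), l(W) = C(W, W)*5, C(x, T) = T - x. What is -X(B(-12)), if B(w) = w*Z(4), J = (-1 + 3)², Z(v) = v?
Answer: 0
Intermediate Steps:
J = 4 (J = 2² = 4)
B(w) = 4*w (B(w) = w*4 = 4*w)
l(W) = 0 (l(W) = (W - W)*5 = 0*5 = 0)
X(c) = 0
-X(B(-12)) = -1*0 = 0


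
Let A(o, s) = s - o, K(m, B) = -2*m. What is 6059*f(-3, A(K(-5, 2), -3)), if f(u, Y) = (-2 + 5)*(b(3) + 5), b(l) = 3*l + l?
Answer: 309009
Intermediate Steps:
b(l) = 4*l
f(u, Y) = 51 (f(u, Y) = (-2 + 5)*(4*3 + 5) = 3*(12 + 5) = 3*17 = 51)
6059*f(-3, A(K(-5, 2), -3)) = 6059*51 = 309009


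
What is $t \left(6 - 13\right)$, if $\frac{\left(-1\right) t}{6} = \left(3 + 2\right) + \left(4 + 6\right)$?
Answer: $630$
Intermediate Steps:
$t = -90$ ($t = - 6 \left(\left(3 + 2\right) + \left(4 + 6\right)\right) = - 6 \left(5 + 10\right) = \left(-6\right) 15 = -90$)
$t \left(6 - 13\right) = - 90 \left(6 - 13\right) = \left(-90\right) \left(-7\right) = 630$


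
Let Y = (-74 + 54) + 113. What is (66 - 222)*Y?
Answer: -14508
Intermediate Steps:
Y = 93 (Y = -20 + 113 = 93)
(66 - 222)*Y = (66 - 222)*93 = -156*93 = -14508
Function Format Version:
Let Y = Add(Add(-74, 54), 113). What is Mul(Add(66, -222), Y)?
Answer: -14508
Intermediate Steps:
Y = 93 (Y = Add(-20, 113) = 93)
Mul(Add(66, -222), Y) = Mul(Add(66, -222), 93) = Mul(-156, 93) = -14508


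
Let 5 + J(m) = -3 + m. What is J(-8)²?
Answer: 256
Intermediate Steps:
J(m) = -8 + m (J(m) = -5 + (-3 + m) = -8 + m)
J(-8)² = (-8 - 8)² = (-16)² = 256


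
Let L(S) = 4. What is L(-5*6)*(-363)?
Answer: -1452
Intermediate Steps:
L(-5*6)*(-363) = 4*(-363) = -1452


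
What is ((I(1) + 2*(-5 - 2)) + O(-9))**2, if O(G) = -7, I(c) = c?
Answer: 400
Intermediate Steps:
((I(1) + 2*(-5 - 2)) + O(-9))**2 = ((1 + 2*(-5 - 2)) - 7)**2 = ((1 + 2*(-7)) - 7)**2 = ((1 - 14) - 7)**2 = (-13 - 7)**2 = (-20)**2 = 400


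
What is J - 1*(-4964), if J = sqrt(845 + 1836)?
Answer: 4964 + sqrt(2681) ≈ 5015.8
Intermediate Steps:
J = sqrt(2681) ≈ 51.778
J - 1*(-4964) = sqrt(2681) - 1*(-4964) = sqrt(2681) + 4964 = 4964 + sqrt(2681)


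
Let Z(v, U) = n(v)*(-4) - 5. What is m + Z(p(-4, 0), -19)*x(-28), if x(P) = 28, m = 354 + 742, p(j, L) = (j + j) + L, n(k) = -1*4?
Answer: 1404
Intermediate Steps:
n(k) = -4
p(j, L) = L + 2*j (p(j, L) = 2*j + L = L + 2*j)
m = 1096
Z(v, U) = 11 (Z(v, U) = -4*(-4) - 5 = 16 - 5 = 11)
m + Z(p(-4, 0), -19)*x(-28) = 1096 + 11*28 = 1096 + 308 = 1404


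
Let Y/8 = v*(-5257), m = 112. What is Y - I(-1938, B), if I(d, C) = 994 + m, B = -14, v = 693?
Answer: -29145914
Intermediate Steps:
Y = -29144808 (Y = 8*(693*(-5257)) = 8*(-3643101) = -29144808)
I(d, C) = 1106 (I(d, C) = 994 + 112 = 1106)
Y - I(-1938, B) = -29144808 - 1*1106 = -29144808 - 1106 = -29145914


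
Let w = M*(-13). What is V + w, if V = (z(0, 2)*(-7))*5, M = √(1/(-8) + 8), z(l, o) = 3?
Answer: -105 - 39*√14/4 ≈ -141.48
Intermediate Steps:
M = 3*√14/4 (M = √(-⅛ + 8) = √(63/8) = 3*√14/4 ≈ 2.8062)
w = -39*√14/4 (w = (3*√14/4)*(-13) = -39*√14/4 ≈ -36.481)
V = -105 (V = (3*(-7))*5 = -21*5 = -105)
V + w = -105 - 39*√14/4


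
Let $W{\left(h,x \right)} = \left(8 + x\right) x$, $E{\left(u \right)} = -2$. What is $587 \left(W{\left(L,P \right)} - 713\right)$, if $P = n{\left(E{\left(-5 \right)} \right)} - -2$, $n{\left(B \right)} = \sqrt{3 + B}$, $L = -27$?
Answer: $-399160$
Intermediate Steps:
$P = 3$ ($P = \sqrt{3 - 2} - -2 = \sqrt{1} + 2 = 1 + 2 = 3$)
$W{\left(h,x \right)} = x \left(8 + x\right)$
$587 \left(W{\left(L,P \right)} - 713\right) = 587 \left(3 \left(8 + 3\right) - 713\right) = 587 \left(3 \cdot 11 - 713\right) = 587 \left(33 - 713\right) = 587 \left(-680\right) = -399160$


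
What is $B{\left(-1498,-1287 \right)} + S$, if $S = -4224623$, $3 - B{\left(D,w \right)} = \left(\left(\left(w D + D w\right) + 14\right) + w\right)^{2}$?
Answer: $-14857783491861$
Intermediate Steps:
$B{\left(D,w \right)} = 3 - \left(14 + w + 2 D w\right)^{2}$ ($B{\left(D,w \right)} = 3 - \left(\left(\left(w D + D w\right) + 14\right) + w\right)^{2} = 3 - \left(\left(\left(D w + D w\right) + 14\right) + w\right)^{2} = 3 - \left(\left(2 D w + 14\right) + w\right)^{2} = 3 - \left(\left(14 + 2 D w\right) + w\right)^{2} = 3 - \left(14 + w + 2 D w\right)^{2}$)
$B{\left(-1498,-1287 \right)} + S = \left(3 - \left(14 - 1287 + 2 \left(-1498\right) \left(-1287\right)\right)^{2}\right) - 4224623 = \left(3 - \left(14 - 1287 + 3855852\right)^{2}\right) - 4224623 = \left(3 - 3854579^{2}\right) - 4224623 = \left(3 - 14857779267241\right) - 4224623 = -14857779267238 - 4224623 = -14857783491861$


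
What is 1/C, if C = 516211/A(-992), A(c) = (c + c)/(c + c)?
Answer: 1/516211 ≈ 1.9372e-6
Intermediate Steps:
A(c) = 1 (A(c) = (2*c)/((2*c)) = (2*c)*(1/(2*c)) = 1)
C = 516211 (C = 516211/1 = 516211*1 = 516211)
1/C = 1/516211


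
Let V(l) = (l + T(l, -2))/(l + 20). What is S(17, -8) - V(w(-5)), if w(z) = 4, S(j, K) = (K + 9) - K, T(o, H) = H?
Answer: 107/12 ≈ 8.9167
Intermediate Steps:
S(j, K) = 9 (S(j, K) = (9 + K) - K = 9)
V(l) = (-2 + l)/(20 + l) (V(l) = (l - 2)/(l + 20) = (-2 + l)/(20 + l))
S(17, -8) - V(w(-5)) = 9 - (-2 + 4)/(20 + 4) = 9 - 2/24 = 9 - 1*1/12 = 9 - 1/12 = 107/12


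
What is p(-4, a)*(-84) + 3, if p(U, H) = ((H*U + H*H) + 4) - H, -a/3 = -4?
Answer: -7389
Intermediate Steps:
a = 12 (a = -3*(-4) = 12)
p(U, H) = 4 + H**2 - H + H*U (p(U, H) = ((H*U + H**2) + 4) - H = ((H**2 + H*U) + 4) - H = (4 + H**2 + H*U) - H = 4 + H**2 - H + H*U)
p(-4, a)*(-84) + 3 = (4 + 12**2 - 1*12 + 12*(-4))*(-84) + 3 = (4 + 144 - 12 - 48)*(-84) + 3 = 88*(-84) + 3 = -7392 + 3 = -7389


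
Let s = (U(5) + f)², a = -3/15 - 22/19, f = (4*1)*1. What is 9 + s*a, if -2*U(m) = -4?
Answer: -3789/95 ≈ -39.884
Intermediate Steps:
U(m) = 2 (U(m) = -½*(-4) = 2)
f = 4 (f = 4*1 = 4)
a = -129/95 (a = -3*1/15 - 22*1/19 = -⅕ - 22/19 = -129/95 ≈ -1.3579)
s = 36 (s = (2 + 4)² = 6² = 36)
9 + s*a = 9 + 36*(-129/95) = 9 - 4644/95 = -3789/95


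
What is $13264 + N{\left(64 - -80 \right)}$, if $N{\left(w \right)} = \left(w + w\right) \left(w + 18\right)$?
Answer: $59920$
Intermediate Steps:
$N{\left(w \right)} = 2 w \left(18 + w\right)$
$13264 + N{\left(64 - -80 \right)} = 13264 + 2 \left(64 - -80\right) \left(18 + \left(64 - -80\right)\right) = 13264 + 2 \left(64 + 80\right) \left(18 + \left(64 + 80\right)\right) = 13264 + 2 \cdot 144 \left(18 + 144\right) = 13264 + 2 \cdot 144 \cdot 162 = 13264 + 46656 = 59920$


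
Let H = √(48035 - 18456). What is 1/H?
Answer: √29579/29579 ≈ 0.0058144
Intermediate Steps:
H = √29579 ≈ 171.99
1/H = 1/(√29579) = √29579/29579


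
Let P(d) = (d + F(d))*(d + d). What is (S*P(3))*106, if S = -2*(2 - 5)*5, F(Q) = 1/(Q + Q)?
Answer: 60420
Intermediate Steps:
F(Q) = 1/(2*Q)
P(d) = 2*d*(d + 1/(2*d)) (P(d) = (d + 1/(2*d))*(d + d) = (d + 1/(2*d))*(2*d) = 2*d*(d + 1/(2*d)))
S = 30 (S = -2*(-3)*5 = 6*5 = 30)
(S*P(3))*106 = (30*(1 + 2*3**2))*106 = (30*(1 + 2*9))*106 = (30*(1 + 18))*106 = (30*19)*106 = 570*106 = 60420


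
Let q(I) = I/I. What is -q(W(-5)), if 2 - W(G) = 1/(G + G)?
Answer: -1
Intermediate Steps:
W(G) = 2 - 1/(2*G) (W(G) = 2 - 1/(G + G) = 2 - 1/(2*G))
q(I) = 1
-q(W(-5)) = -1*1 = -1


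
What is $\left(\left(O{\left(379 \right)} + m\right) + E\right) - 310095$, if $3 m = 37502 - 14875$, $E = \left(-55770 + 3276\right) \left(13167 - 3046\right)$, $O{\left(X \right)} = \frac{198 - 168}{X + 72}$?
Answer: $- \frac{719247123890}{1353} \approx -5.3159 \cdot 10^{8}$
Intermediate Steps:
$O{\left(X \right)} = \frac{30}{72 + X}$
$E = -531291774$ ($E = \left(-52494\right) 10121 = -531291774$)
$m = \frac{22627}{3}$ ($m = \frac{37502 - 14875}{3} = \frac{1}{3} \cdot 22627 = \frac{22627}{3} \approx 7542.3$)
$\left(\left(O{\left(379 \right)} + m\right) + E\right) - 310095 = \left(\left(\frac{30}{72 + 379} + \frac{22627}{3}\right) - 531291774\right) - 310095 = \left(\left(\frac{30}{451} + \frac{22627}{3}\right) - 531291774\right) - 310095 = \left(\frac{10204867}{1353} - 531291774\right) - 310095 = - \frac{718827565355}{1353} - 310095 = - \frac{719247123890}{1353}$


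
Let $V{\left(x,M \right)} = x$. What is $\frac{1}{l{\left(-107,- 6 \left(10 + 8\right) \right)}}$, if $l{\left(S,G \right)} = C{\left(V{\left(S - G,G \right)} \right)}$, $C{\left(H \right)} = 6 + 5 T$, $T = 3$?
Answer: $\frac{1}{21} \approx 0.047619$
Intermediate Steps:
$C{\left(H \right)} = 21$ ($C{\left(H \right)} = 6 + 5 \cdot 3 = 6 + 15 = 21$)
$l{\left(S,G \right)} = 21$
$\frac{1}{l{\left(-107,- 6 \left(10 + 8\right) \right)}} = \frac{1}{21}$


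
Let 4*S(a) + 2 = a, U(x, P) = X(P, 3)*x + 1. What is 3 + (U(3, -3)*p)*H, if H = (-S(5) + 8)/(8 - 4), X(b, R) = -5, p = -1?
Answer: 227/8 ≈ 28.375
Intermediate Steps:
U(x, P) = 1 - 5*x (U(x, P) = -5*x + 1 = 1 - 5*x)
S(a) = -½ + a/4
H = 29/16 (H = (-(-½ + (¼)*5) + 8)/(8 - 4) = (-(-½ + 5/4) + 8)/4 = (-1*¾ + 8)*(¼) = (-¾ + 8)*(¼) = (29/4)*(¼) = 29/16 ≈ 1.8125)
3 + (U(3, -3)*p)*H = 3 + ((1 - 5*3)*(-1))*(29/16) = 3 + ((1 - 15)*(-1))*(29/16) = 3 - 14*(-1)*(29/16) = 3 + 14*(29/16) = 3 + 203/8 = 227/8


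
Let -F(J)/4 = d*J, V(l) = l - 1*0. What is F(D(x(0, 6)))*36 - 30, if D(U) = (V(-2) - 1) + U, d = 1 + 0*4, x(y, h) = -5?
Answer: 1122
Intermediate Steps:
d = 1 (d = 1 + 0 = 1)
V(l) = l (V(l) = l + 0 = l)
D(U) = -3 + U (D(U) = (-2 - 1) + U = -3 + U)
F(J) = -4*J
F(D(x(0, 6)))*36 - 30 = -4*(-3 - 5)*36 - 30 = -4*(-8)*36 - 30 = 32*36 - 30 = 1152 - 30 = 1122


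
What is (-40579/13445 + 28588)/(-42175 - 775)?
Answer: -384325081/577462750 ≈ -0.66554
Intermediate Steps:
(-40579/13445 + 28588)/(-42175 - 775) = (-40579*1/13445 + 28588)/(-42950) = (-40579/13445 + 28588)*(-1/42950) = (384325081/13445)*(-1/42950) = -384325081/577462750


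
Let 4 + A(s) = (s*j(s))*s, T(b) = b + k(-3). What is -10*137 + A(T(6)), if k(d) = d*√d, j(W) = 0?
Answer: -1374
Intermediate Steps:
k(d) = d^(3/2)
T(b) = b - 3*I*√3 (T(b) = b + (-3)^(3/2) = b - 3*I*√3)
A(s) = -4 (A(s) = -4 + (s*0)*s = -4 + 0*s = -4 + 0 = -4)
-10*137 + A(T(6)) = -10*137 - 4 = -1370 - 4 = -1374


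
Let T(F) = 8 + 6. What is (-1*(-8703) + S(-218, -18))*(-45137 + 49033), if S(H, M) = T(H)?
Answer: 33961432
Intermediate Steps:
T(F) = 14
S(H, M) = 14
(-1*(-8703) + S(-218, -18))*(-45137 + 49033) = (-1*(-8703) + 14)*(-45137 + 49033) = (8703 + 14)*3896 = 8717*3896 = 33961432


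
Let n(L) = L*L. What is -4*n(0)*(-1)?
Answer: 0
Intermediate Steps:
n(L) = L²
-4*n(0)*(-1) = -4*0²*(-1) = -4*0*(-1) = 0*(-1) = 0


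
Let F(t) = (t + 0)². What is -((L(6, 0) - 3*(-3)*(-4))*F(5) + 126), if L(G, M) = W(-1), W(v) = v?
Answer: 799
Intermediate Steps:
L(G, M) = -1
F(t) = t²
-((L(6, 0) - 3*(-3)*(-4))*F(5) + 126) = -((-1 - 3*(-3)*(-4))*5² + 126) = -((-1 + 9*(-4))*25 + 126) = -((-1 - 36)*25 + 126) = -(-37*25 + 126) = -(-925 + 126) = -1*(-799) = 799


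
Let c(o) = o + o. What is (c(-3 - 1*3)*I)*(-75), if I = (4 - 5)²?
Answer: 900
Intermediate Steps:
c(o) = 2*o
I = 1 (I = (-1)² = 1)
(c(-3 - 1*3)*I)*(-75) = ((2*(-3 - 1*3))*1)*(-75) = ((2*(-3 - 3))*1)*(-75) = ((2*(-6))*1)*(-75) = -12*1*(-75) = -12*(-75) = 900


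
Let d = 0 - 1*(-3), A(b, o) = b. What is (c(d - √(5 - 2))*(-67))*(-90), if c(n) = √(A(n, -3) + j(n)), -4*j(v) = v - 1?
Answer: 3015*√(10 - 3*√3) ≈ 6608.2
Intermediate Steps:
j(v) = ¼ - v/4 (j(v) = -(v - 1)/4 = -(-1 + v)/4 = ¼ - v/4)
d = 3 (d = 0 + 3 = 3)
c(n) = √(¼ + 3*n/4) (c(n) = √(n + (¼ - n/4)) = √(¼ + 3*n/4))
(c(d - √(5 - 2))*(-67))*(-90) = ((√(1 + 3*(3 - √(5 - 2)))/2)*(-67))*(-90) = ((√(1 + 3*(3 - √3))/2)*(-67))*(-90) = ((√(1 + (9 - 3*√3))/2)*(-67))*(-90) = ((√(10 - 3*√3)/2)*(-67))*(-90) = -67*√(10 - 3*√3)/2*(-90) = 3015*√(10 - 3*√3)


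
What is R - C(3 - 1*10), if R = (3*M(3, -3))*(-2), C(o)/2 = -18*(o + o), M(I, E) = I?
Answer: -522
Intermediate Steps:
C(o) = -72*o (C(o) = 2*(-18*(o + o)) = 2*(-36*o) = -72*o)
R = -18 (R = (3*3)*(-2) = 9*(-2) = -18)
R - C(3 - 1*10) = -18 - (-72)*(3 - 1*10) = -18 - (-72)*(3 - 10) = -18 - (-72)*(-7) = -18 - 1*504 = -18 - 504 = -522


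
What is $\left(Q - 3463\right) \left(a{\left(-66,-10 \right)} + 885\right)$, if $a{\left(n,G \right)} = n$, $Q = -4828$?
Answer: $-6790329$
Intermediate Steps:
$\left(Q - 3463\right) \left(a{\left(-66,-10 \right)} + 885\right) = \left(-4828 - 3463\right) \left(-66 + 885\right) = \left(-8291\right) 819 = -6790329$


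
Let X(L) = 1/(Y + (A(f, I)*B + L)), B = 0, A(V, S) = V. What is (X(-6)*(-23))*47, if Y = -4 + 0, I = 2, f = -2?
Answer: 1081/10 ≈ 108.10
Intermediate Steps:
Y = -4
X(L) = 1/(-4 + L) (X(L) = 1/(-4 + (-2*0 + L)) = 1/(-4 + (0 + L)) = 1/(-4 + L))
(X(-6)*(-23))*47 = (-23/(-4 - 6))*47 = (-23/(-10))*47 = -⅒*(-23)*47 = (23/10)*47 = 1081/10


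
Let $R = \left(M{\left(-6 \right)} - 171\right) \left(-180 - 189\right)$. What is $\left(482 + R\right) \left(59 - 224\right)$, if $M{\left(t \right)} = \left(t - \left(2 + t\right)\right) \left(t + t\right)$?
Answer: $-9029625$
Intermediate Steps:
$M{\left(t \right)} = - 4 t$ ($M{\left(t \right)} = - 2 \cdot 2 t = - 4 t$)
$R = 54243$ ($R = \left(\left(-4\right) \left(-6\right) - 171\right) \left(-180 - 189\right) = \left(24 - 171\right) \left(-369\right) = \left(-147\right) \left(-369\right) = 54243$)
$\left(482 + R\right) \left(59 - 224\right) = \left(482 + 54243\right) \left(59 - 224\right) = 54725 \left(59 - 224\right) = 54725 \left(-165\right) = -9029625$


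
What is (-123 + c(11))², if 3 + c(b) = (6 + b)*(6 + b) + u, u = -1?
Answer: 26244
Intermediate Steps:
c(b) = -4 + (6 + b)² (c(b) = -3 + ((6 + b)*(6 + b) - 1) = -3 + ((6 + b)² - 1) = -3 + (-1 + (6 + b)²) = -4 + (6 + b)²)
(-123 + c(11))² = (-123 + (-4 + (6 + 11)²))² = (-123 + (-4 + 17²))² = (-123 + (-4 + 289))² = (-123 + 285)² = 162² = 26244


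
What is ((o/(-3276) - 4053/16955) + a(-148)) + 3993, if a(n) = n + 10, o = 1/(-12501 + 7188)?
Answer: 1137572158876091/295108353540 ≈ 3854.8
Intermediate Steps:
o = -1/5313 (o = 1/(-5313) = -1/5313 ≈ -0.00018822)
a(n) = 10 + n
((o/(-3276) - 4053/16955) + a(-148)) + 3993 = ((-1/5313/(-3276) - 4053/16955) + (10 - 148)) + 3993 = ((-1/5313*(-1/3276) - 4053*1/16955) - 138) + 3993 = ((1/17405388 - 4053/16955) - 138) + 3993 = (-70544020609/295108353540 - 138) + 3993 = -40795496809129/295108353540 + 3993 = 1137572158876091/295108353540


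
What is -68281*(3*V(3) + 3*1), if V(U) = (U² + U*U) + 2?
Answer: -4301703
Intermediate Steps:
V(U) = 2 + 2*U² (V(U) = (U² + U²) + 2 = 2*U² + 2 = 2 + 2*U²)
-68281*(3*V(3) + 3*1) = -68281*(3*(2 + 2*3²) + 3*1) = -68281*(3*(2 + 2*9) + 3) = -68281*(3*(2 + 18) + 3) = -68281*(3*20 + 3) = -68281*(60 + 3) = -68281*63 = -4301703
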